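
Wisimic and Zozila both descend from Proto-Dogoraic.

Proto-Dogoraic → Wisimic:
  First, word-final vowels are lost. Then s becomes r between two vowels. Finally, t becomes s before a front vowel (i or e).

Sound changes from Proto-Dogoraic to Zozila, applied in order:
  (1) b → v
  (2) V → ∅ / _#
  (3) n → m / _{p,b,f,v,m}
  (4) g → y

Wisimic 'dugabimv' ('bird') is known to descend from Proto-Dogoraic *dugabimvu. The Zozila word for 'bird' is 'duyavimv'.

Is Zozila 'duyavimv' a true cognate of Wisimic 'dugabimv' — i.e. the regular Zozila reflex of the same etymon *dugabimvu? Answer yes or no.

yes

Derive the expected Zozila reflex of *dugabimvu:
Zozila: start from *dugabimvu.
  rule 1 (unconditioned shift): dugabimvu → dugavimvu
  rule 2 (apocope): dugavimvu → dugavimv
  rule 3: no change — dugavimv
  rule 4 (unconditioned shift): dugavimv → duyavimv
  ⇒ Zozila duyavimv
Zozila 'duyavimv' matches the regular reflex exactly, so the pair is cognate.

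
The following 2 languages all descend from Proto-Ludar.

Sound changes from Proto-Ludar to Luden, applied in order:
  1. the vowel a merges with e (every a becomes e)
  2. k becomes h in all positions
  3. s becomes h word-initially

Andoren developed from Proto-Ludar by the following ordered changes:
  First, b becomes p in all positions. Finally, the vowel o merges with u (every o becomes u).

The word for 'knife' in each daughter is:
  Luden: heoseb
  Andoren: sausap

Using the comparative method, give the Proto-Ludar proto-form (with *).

Position 6: Luden has b, Andoren has p. Luden preserves b here (none of its changes turn any other segment into b), so the proto-segment is *b.
Position 5: Luden has e, Andoren has a. Andoren preserves a here (none of its changes turn any other segment into a), so the proto-segment is *a.
Position 3: Luden has o, Andoren has u. Luden preserves o here (none of its changes turn any other segment into o), so the proto-segment is *o.
Verify the candidate proto-form against each daughter:
Luden: *saosab
  saosab → seoseb   [vowel merger]
  seoseb (rule 2 does not apply)
  seoseb → heoseb   [debuccalisation]
  giving Luden heoseb.
Andoren: start from *saosab.
  rule 1 (unconditioned shift): saosab → saosap
  rule 2 (vowel merger): saosap → sausap
  ⇒ Andoren sausap
Only *saosab yields all of Luden heoseb, Andoren sausap.

*saosab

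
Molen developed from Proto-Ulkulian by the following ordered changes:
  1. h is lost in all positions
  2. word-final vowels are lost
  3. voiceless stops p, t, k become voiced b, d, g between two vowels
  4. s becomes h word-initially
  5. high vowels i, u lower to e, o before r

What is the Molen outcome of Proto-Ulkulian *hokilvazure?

Molen: *hokilvazure > okilvazure > okilvazur > ogilvazur > ogilvazor  (by h-loss, apocope, intervocalic voicing, pre-rhotic lowering)

ogilvazor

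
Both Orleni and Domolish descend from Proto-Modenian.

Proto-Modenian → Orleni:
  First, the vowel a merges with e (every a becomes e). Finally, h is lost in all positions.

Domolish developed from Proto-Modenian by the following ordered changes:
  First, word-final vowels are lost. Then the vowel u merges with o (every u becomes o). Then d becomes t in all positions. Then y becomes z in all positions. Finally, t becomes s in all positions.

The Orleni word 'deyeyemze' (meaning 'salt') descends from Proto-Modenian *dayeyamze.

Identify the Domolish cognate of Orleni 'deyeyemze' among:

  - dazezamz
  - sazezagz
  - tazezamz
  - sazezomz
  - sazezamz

sazezamz

Domolish: *dayeyamze > dayeyamz > tayeyamz > tazezamz > sazezamz  (by apocope, unconditioned shift, unconditioned shift, unconditioned shift)
Only 'sazezamz' matches the regular Domolish development of *dayeyamze.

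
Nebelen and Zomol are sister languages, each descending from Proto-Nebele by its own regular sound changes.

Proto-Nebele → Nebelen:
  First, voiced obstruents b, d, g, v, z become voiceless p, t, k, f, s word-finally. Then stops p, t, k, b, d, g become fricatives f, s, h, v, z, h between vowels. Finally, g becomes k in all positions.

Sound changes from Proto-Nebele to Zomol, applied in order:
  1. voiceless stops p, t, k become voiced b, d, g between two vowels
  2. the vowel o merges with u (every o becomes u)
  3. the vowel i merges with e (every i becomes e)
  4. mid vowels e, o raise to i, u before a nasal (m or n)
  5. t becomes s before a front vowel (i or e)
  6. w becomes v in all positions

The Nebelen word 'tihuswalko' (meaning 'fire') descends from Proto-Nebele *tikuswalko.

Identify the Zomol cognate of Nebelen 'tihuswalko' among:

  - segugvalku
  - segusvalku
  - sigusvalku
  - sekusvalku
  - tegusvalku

segusvalku

Zomol: *tikuswalko > tiguswalko > tiguswalku > teguswalku > seguswalku > segusvalku  (by intervocalic voicing, vowel merger, vowel merger, palatalisation, unconditioned shift)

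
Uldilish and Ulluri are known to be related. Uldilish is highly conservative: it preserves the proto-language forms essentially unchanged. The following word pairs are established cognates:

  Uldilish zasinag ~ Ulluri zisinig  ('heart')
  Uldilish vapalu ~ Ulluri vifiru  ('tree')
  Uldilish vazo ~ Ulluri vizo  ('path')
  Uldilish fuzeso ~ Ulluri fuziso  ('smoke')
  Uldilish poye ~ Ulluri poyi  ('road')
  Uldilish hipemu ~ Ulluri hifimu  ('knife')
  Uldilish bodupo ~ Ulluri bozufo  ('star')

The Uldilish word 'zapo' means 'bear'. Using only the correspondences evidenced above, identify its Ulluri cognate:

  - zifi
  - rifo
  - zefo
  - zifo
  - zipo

vapalu ~ vifiru — Uldilish a corresponds to Ulluri i after a consonant, before a labial obstruent.
bodupo ~ bozufo — Uldilish p corresponds to Ulluri f between vowels (before a back vowel).
Applying these to Uldilish 'zapo':
  zapo → zipo   (a→i after a consonant, before a labial obstruent)
  zipo → zifo   (p→f between vowels (before a back vowel))
So the Ulluri cognate is 'zifo'.

zifo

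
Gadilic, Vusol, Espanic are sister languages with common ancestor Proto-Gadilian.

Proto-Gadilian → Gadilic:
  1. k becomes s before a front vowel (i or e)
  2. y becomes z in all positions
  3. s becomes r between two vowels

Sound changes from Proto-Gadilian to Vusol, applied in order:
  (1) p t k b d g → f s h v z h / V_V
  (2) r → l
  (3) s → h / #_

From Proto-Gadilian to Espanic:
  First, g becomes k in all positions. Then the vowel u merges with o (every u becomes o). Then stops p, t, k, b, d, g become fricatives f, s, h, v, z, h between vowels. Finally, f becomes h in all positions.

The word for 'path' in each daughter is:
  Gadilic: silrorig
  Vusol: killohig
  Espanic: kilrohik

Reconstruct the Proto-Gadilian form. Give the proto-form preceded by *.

Position 4: Gadilic has r, Vusol has l, Espanic has r. Espanic preserves r here (none of its changes turn any other segment into r), so the proto-segment is *r.
Position 8: Gadilic has g, Vusol has g, Espanic has k. Gadilic preserves g here (none of its changes turn any other segment into g), so the proto-segment is *g.
Verify the candidate proto-form against each daughter:
Gadilic: start from *kilrokig.
  rule 1 (palatalisation): kilrokig → silrosig
  rule 2: no change — silrosig
  rule 3 (rhotacism): silrosig → silrorig
  ⇒ Gadilic silrorig
Vusol: *kilrokig > kilrohig > killohig  (by intervocalic lenition, unconditioned shift)
Espanic: *kilrokig
  kilrokig → kilrokik   [unconditioned shift]
  kilrokik (rule 2 does not apply)
  kilrokik → kilrohik   [intervocalic lenition]
  kilrohik (rule 4 does not apply)
  giving Espanic kilrohik.
Only *kilrokig yields all of Gadilic silrorig, Vusol killohig, Espanic kilrohik.

*kilrokig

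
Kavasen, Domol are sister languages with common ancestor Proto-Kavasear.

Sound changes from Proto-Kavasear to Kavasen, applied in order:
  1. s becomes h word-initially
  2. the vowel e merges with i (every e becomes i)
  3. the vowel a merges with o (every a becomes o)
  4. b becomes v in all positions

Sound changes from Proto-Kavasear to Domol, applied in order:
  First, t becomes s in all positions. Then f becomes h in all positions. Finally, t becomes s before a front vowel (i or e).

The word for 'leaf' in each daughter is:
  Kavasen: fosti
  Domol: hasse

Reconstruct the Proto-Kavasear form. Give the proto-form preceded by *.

*faste

Position 1: Kavasen has f, Domol has h. Kavasen preserves f here (none of its changes turn any other segment into f), so the proto-segment is *f.
Position 4: Kavasen has t, Domol has s. Kavasen preserves t here (none of its changes turn any other segment into t), so the proto-segment is *t.
This points to *faste. Verify forward in each daughter:
Kavasen: start from *faste.
  rule 1: no change — faste
  rule 2 (vowel merger): faste → fasti
  rule 3 (vowel merger): fasti → fosti
  rule 4: no change — fosti
  ⇒ Kavasen fosti
Domol: start from *faste.
  rule 1 (unconditioned shift): faste → fasse
  rule 2 (unconditioned shift): fasse → hasse
  rule 3: no change — hasse
  ⇒ Domol hasse
No other proto-form is consistent with every reflex, so the reconstruction is *faste.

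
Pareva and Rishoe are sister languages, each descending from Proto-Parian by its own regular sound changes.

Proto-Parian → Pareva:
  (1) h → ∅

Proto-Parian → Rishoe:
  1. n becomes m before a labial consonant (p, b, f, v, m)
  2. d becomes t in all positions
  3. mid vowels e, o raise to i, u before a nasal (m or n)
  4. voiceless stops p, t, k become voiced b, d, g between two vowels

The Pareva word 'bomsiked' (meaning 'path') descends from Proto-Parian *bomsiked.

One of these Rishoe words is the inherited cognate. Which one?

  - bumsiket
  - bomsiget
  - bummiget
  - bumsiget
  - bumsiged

Rishoe: start from *bomsiked.
  rule 1: no change — bomsiked
  rule 2 (unconditioned shift): bomsiked → bomsiket
  rule 3 (pre-nasal raising): bomsiket → bumsiket
  rule 4 (intervocalic voicing): bumsiket → bumsiget
  ⇒ Rishoe bumsiget
Only 'bumsiget' matches the regular Rishoe development of *bomsiked.

bumsiget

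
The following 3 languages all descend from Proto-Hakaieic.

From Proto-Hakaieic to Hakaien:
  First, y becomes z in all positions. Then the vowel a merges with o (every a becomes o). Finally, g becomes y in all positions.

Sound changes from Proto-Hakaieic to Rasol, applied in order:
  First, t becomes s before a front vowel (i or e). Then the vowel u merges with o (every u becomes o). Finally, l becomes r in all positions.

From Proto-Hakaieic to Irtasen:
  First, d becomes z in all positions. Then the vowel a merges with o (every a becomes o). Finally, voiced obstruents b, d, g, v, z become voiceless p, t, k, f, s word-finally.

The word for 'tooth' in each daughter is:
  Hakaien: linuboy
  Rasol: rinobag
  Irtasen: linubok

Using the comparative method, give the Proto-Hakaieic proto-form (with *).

Position 6: Hakaien has o, Rasol has a, Irtasen has o. Rasol preserves a here (none of its changes turn any other segment into a), so the proto-segment is *a.
Position 4: Hakaien has u, Rasol has o, Irtasen has u. Hakaien preserves u here (none of its changes turn any other segment into u), so the proto-segment is *u.
This points to *linubag. Verify forward in each daughter:
Hakaien: *linubag
  linubag (rule 1 does not apply)
  linubag → linubog   [vowel merger]
  linubog → linuboy   [unconditioned shift]
  giving Hakaien linuboy.
Rasol: *linubag > linobag > rinobag  (by vowel merger, unconditioned shift)
Irtasen: *linubag > linubog > linubok  (by vowel merger, final devoicing)
*linubag is the unique common source.

*linubag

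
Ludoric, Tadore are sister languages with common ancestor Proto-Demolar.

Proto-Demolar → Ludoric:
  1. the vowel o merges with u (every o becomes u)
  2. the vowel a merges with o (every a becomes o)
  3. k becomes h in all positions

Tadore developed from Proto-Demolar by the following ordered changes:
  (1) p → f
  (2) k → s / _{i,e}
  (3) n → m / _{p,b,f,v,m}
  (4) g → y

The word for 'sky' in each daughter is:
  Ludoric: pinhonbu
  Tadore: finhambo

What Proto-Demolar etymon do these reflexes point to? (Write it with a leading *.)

*pinhanbo

Position 5: Ludoric has o, Tadore has a. Tadore preserves a here (none of its changes turn any other segment into a), so the proto-segment is *a.
Position 6: Ludoric has n, Tadore has m. Ludoric preserves n here (none of its changes turn any other segment into n), so the proto-segment is *n.
Position 1: Ludoric has p, Tadore has f. Ludoric preserves p here (none of its changes turn any other segment into p), so the proto-segment is *p.
Verify the candidate proto-form against each daughter:
Ludoric: start from *pinhanbo.
  rule 1 (vowel merger): pinhanbo → pinhanbu
  rule 2 (vowel merger): pinhanbu → pinhonbu
  rule 3: no change — pinhonbu
  ⇒ Ludoric pinhonbu
Tadore: *pinhanbo
  pinhanbo → finhanbo   [unconditioned shift]
  finhanbo (rule 2 does not apply)
  finhanbo → finhambo   [nasal place assimilation]
  finhambo (rule 4 does not apply)
  giving Tadore finhambo.
Only *pinhanbo yields all of Ludoric pinhonbu, Tadore finhambo.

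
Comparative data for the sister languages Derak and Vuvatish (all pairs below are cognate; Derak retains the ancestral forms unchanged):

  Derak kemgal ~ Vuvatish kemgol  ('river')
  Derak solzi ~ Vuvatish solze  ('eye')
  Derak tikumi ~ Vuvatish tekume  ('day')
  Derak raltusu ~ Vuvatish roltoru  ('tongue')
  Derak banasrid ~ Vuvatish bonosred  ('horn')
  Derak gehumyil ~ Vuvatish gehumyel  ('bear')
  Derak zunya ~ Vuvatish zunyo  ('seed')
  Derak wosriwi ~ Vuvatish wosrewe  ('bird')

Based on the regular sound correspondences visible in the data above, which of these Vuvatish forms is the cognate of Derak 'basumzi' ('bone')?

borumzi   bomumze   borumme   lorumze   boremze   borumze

borumze

kemgal ~ kemgol, raltusu ~ roltoru — Derak a corresponds to Vuvatish o after a consonant, before a consonant other than r, m, n, p, b, f, v.
raltusu ~ roltoru — Derak s corresponds to Vuvatish r between vowels (before a back vowel).
solzi ~ solze, tikumi ~ tekume — Derak i corresponds to Vuvatish e word-finally.
Applying these to Derak 'basumzi':
  basumzi → bosumzi   (a→o after a consonant, before a consonant other than r, m, n, p, b, f, v)
  bosumzi → borumzi   (s→r between vowels (before a back vowel))
  borumzi → borumze   (i→e word-finally)
So the Vuvatish cognate is 'borumze'.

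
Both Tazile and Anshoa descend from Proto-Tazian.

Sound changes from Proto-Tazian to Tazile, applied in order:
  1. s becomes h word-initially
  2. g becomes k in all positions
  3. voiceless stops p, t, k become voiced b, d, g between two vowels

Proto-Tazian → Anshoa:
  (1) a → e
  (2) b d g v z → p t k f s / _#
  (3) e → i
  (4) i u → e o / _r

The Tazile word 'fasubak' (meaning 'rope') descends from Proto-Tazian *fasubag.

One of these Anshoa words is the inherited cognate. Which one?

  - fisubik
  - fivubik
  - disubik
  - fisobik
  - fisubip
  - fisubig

fisubik

Anshoa: *fasubag
  fasubag → fesubeg   [vowel merger]
  fesubeg → fesubek   [final devoicing]
  fesubek → fisubik   [vowel merger]
  fisubik (rule 4 does not apply)
  giving Anshoa fisubik.
Among the options, 'fisubik' alone shows every Anshoa change applied in order.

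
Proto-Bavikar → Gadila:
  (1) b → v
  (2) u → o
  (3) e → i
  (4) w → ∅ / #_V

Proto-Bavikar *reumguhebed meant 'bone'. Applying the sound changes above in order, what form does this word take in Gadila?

riomgohivid

Gadila: *reumguhebed
  reumguhebed → reumguheved   [unconditioned shift]
  reumguheved → reomgoheved   [vowel merger]
  reomgoheved → riomgohivid   [vowel merger]
  riomgohivid (rule 4 does not apply)
  giving Gadila riomgohivid.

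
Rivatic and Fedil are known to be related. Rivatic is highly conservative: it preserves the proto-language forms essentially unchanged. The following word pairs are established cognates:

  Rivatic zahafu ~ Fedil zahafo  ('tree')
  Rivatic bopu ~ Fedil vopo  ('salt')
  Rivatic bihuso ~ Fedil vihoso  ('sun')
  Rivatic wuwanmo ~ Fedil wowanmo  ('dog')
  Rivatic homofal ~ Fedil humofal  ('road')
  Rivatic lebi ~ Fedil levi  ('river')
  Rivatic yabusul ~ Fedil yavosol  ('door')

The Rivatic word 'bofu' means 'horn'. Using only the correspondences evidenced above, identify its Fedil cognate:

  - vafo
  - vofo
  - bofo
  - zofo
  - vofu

vofo

bopu ~ vopo — Rivatic b corresponds to Fedil v word-initially before a back vowel.
zahafu ~ zahafo, bopu ~ vopo — Rivatic u corresponds to Fedil o word-finally.
Applying these to Rivatic 'bofu':
  bofu → vofu   (b→v word-initially before a back vowel)
  vofu → vofo   (u→o word-finally)
So the Fedil cognate is 'vofo'.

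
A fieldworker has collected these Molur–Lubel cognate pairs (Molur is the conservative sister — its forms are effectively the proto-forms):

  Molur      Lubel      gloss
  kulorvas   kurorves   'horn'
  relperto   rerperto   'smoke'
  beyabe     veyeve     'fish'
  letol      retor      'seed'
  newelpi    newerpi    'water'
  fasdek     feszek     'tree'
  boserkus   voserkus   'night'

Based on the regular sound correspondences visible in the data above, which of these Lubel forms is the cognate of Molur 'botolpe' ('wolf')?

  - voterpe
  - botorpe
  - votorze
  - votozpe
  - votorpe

boserkus ~ voserkus — Molur b corresponds to Lubel v word-initially before a back vowel.
relperto ~ rerperto, newelpi ~ newerpi — Molur l corresponds to Lubel r after a vowel, before a labial obstruent.
Applying these to Molur 'botolpe':
  botolpe → votolpe   (b→v word-initially before a back vowel)
  votolpe → votorpe   (l→r after a vowel, before a labial obstruent)
So the Lubel cognate is 'votorpe'.

votorpe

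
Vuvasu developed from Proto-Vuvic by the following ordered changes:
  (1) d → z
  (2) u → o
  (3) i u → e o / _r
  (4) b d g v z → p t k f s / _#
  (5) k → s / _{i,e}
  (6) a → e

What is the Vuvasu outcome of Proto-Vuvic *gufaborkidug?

Vuvasu: start from *gufaborkidug.
  rule 1 (unconditioned shift): gufaborkidug → gufaborkizug
  rule 2 (vowel merger): gufaborkizug → gofaborkizog
  rule 3: no change — gofaborkizog
  rule 4 (final devoicing): gofaborkizog → gofaborkizok
  rule 5 (palatalisation): gofaborkizok → gofaborsizok
  rule 6 (vowel merger): gofaborsizok → gofeborsizok
  ⇒ Vuvasu gofeborsizok

gofeborsizok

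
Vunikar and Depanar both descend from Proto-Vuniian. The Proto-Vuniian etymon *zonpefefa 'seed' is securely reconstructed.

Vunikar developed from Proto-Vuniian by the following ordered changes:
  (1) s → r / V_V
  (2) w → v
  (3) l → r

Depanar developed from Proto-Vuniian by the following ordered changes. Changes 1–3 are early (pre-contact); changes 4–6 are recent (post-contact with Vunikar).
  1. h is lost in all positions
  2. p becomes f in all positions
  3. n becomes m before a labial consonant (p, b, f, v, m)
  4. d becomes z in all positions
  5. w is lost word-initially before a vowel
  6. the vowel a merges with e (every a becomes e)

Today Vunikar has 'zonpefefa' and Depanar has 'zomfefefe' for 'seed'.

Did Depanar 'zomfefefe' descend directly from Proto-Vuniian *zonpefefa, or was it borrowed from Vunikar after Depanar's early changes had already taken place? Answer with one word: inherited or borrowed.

If inherited, *zonpefefa would pass through all of Depanar's changes:
Depanar: start from *zonpefefa.
  rule 1: no change — zonpefefa
  rule 2 (unconditioned shift): zonpefefa → zonfefefa
  rule 3 (nasal place assimilation): zonfefefa → zomfefefa
  rule 4: no change — zomfefefa
  rule 5: no change — zomfefefa
  rule 6 (vowel merger): zomfefefa → zomfefefe
  ⇒ Depanar zomfefefe
If borrowed from Vunikar 'zonpefefa' after the early changes, it would undergo only the recent ones:
  rule 4 (unconditioned shift): no change (zonpefefa)
  rule 5 (glide loss): no change (zonpefefa)
  rule 6 (vowel merger): zonpefefa → zonpefefe
  ⇒ as a loan: zonpefefe
Depanar 'zomfefefe' matches the inherited outcome exactly, so it is an inherited cognate, not a loan.

inherited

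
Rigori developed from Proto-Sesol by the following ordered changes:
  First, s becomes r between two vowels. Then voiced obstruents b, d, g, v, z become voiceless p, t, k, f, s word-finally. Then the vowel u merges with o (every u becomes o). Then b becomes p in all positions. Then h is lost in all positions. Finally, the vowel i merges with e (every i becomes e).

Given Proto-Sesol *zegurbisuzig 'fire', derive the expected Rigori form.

Rigori: *zegurbisuzig
  zegurbisuzig → zegurbiruzig   [rhotacism]
  zegurbiruzig → zegurbiruzik   [final devoicing]
  zegurbiruzik → zegorbirozik   [vowel merger]
  zegorbirozik → zegorpirozik   [unconditioned shift]
  zegorpirozik (rule 5 does not apply)
  zegorpirozik → zegorperozek   [vowel merger]
  giving Rigori zegorperozek.

zegorperozek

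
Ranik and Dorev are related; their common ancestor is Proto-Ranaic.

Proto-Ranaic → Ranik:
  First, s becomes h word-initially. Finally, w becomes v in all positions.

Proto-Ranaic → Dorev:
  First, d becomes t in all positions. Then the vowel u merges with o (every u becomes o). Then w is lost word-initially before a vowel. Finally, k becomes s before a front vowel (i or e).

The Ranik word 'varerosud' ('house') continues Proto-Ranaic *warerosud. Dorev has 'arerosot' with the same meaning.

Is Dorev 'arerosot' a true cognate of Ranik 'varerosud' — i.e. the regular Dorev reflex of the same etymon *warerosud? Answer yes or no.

yes

Derive the expected Dorev reflex of *warerosud:
Dorev: *warerosud
  warerosud → warerosut   [unconditioned shift]
  warerosut → warerosot   [vowel merger]
  warerosot → arerosot   [glide loss]
  arerosot (rule 4 does not apply)
  giving Dorev arerosot.
Dorev 'arerosot' matches the regular reflex exactly, so the pair is cognate.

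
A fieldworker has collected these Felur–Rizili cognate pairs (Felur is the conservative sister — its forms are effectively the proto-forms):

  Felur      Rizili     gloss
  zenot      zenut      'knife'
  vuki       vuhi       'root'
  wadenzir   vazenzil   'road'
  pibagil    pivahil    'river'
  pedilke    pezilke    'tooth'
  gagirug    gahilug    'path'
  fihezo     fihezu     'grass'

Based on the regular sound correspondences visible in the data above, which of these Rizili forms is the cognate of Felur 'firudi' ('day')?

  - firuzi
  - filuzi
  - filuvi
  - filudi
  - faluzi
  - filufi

filuzi

gagirug ~ gahilug — Felur r corresponds to Rizili l between vowels (before a back vowel).
pedilke ~ pezilke — Felur d corresponds to Rizili z between vowels (before a front vowel).
Applying these to Felur 'firudi':
  firudi → filudi   (r→l between vowels (before a back vowel))
  filudi → filuzi   (d→z between vowels (before a front vowel))
So the Rizili cognate is 'filuzi'.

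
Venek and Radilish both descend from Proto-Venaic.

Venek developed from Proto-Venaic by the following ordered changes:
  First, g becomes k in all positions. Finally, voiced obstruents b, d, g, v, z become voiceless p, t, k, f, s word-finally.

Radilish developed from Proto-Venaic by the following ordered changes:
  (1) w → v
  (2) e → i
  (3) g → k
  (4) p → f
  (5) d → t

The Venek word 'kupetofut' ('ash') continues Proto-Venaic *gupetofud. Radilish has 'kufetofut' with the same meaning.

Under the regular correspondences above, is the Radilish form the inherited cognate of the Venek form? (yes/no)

Derive the expected Radilish reflex of *gupetofud:
Radilish: *gupetofud > gupitofud > kupitofud > kufitofud > kufitofut  (by vowel merger, unconditioned shift, unconditioned shift, unconditioned shift)
The regular Radilish reflex would be 'kufitofut', but the attested form is 'kufetofut'. The correspondence is irregular, so they are not cognates (the Radilish form has a different source).

no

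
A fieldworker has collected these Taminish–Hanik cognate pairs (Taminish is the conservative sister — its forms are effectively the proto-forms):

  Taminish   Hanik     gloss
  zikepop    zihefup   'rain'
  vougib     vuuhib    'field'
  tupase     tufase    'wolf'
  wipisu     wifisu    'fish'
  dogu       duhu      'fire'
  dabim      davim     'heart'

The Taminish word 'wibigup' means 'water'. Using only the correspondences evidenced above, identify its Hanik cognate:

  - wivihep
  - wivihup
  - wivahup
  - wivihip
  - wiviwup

wivihup

dabim ~ davim — Taminish b corresponds to Hanik v between vowels (before a front vowel).
dogu ~ duhu — Taminish g corresponds to Hanik h between vowels (before a back vowel).
Applying these to Taminish 'wibigup':
  wibigup → wivigup   (b→v between vowels (before a front vowel))
  wivigup → wivihup   (g→h between vowels (before a back vowel))
So the Hanik cognate is 'wivihup'.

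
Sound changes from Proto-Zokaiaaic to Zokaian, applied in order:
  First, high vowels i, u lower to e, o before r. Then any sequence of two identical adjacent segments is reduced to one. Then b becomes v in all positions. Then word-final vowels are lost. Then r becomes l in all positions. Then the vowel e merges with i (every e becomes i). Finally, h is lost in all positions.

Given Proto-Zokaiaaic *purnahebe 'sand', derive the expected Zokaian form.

polnaiv

Zokaian: start from *purnahebe.
  rule 1 (pre-rhotic lowering): purnahebe → pornahebe
  rule 2: no change — pornahebe
  rule 3 (unconditioned shift): pornahebe → pornaheve
  rule 4 (apocope): pornaheve → pornahev
  rule 5 (unconditioned shift): pornahev → polnahev
  rule 6 (vowel merger): polnahev → polnahiv
  rule 7 (h-loss): polnahiv → polnaiv
  ⇒ Zokaian polnaiv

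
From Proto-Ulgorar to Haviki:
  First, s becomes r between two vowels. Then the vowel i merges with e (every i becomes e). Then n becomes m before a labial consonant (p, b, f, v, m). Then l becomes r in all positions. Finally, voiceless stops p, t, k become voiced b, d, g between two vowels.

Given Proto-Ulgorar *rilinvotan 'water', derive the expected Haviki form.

Haviki: start from *rilinvotan.
  rule 1: no change — rilinvotan
  rule 2 (vowel merger): rilinvotan → relenvotan
  rule 3 (nasal place assimilation): relenvotan → relemvotan
  rule 4 (unconditioned shift): relemvotan → reremvotan
  rule 5 (intervocalic voicing): reremvotan → reremvodan
  ⇒ Haviki reremvodan

reremvodan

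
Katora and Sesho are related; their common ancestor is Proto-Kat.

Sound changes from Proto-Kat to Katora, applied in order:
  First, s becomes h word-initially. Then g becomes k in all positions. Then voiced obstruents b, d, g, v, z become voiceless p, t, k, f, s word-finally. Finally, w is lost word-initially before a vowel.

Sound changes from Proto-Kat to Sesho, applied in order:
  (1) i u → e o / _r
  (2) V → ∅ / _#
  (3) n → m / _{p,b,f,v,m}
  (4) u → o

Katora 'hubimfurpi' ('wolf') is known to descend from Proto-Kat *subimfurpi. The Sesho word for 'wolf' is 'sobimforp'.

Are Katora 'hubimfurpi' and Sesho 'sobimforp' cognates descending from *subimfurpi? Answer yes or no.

yes

Derive the expected Sesho reflex of *subimfurpi:
Sesho: *subimfurpi
  subimfurpi → subimforpi   [pre-rhotic lowering]
  subimforpi → subimforp   [apocope]
  subimforp (rule 3 does not apply)
  subimforp → sobimforp   [vowel merger]
  giving Sesho sobimforp.
Sesho 'sobimforp' matches the regular reflex exactly, so the pair is cognate.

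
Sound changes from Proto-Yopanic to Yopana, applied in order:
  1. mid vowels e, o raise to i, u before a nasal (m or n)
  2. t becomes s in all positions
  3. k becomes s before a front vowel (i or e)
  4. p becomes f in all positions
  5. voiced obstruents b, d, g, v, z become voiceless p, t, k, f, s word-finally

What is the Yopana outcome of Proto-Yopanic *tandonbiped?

Yopana: start from *tandonbiped.
  rule 1 (pre-nasal raising): tandonbiped → tandunbiped
  rule 2 (unconditioned shift): tandunbiped → sandunbiped
  rule 3: no change — sandunbiped
  rule 4 (unconditioned shift): sandunbiped → sandunbifed
  rule 5 (final devoicing): sandunbifed → sandunbifet
  ⇒ Yopana sandunbifet

sandunbifet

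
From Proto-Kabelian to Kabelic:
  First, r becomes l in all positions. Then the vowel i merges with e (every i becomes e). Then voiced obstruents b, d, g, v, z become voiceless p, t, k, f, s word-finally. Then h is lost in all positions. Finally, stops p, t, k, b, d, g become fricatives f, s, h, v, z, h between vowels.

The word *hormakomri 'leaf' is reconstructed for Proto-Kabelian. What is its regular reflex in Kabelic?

olmahomle

Kabelic: start from *hormakomri.
  rule 1 (unconditioned shift): hormakomri → holmakomli
  rule 2 (vowel merger): holmakomli → holmakomle
  rule 3: no change — holmakomle
  rule 4 (h-loss): holmakomle → olmakomle
  rule 5 (intervocalic lenition): olmakomle → olmahomle
  ⇒ Kabelic olmahomle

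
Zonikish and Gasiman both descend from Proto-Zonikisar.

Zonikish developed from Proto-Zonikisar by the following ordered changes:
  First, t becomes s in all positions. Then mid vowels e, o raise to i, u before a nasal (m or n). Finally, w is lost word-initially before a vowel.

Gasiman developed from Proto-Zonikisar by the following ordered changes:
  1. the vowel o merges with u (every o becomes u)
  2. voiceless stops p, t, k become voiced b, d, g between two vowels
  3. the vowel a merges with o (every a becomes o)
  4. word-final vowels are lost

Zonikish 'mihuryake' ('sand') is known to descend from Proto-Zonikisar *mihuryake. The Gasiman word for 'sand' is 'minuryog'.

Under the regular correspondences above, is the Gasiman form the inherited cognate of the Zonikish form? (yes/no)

no

Derive the expected Gasiman reflex of *mihuryake:
Gasiman: *mihuryake > mihuryage > mihuryoge > mihuryog  (by intervocalic voicing, vowel merger, apocope)
The regular Gasiman reflex would be 'mihuryog', but the attested form is 'minuryog'. The correspondence is irregular, so they are not cognates (the Gasiman form has a different source).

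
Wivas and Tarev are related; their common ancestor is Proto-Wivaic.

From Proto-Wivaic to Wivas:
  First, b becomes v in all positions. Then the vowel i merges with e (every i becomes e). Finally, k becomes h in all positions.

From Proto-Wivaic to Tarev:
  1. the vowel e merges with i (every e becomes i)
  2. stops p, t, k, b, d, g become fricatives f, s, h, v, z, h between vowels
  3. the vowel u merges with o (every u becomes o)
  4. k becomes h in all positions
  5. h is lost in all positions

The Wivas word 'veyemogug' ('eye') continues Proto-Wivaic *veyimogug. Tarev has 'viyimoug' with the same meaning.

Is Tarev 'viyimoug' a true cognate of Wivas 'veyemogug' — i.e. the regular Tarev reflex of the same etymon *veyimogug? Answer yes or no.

Derive the expected Tarev reflex of *veyimogug:
Tarev: *veyimogug
  veyimogug → viyimogug   [vowel merger]
  viyimogug → viyimohug   [intervocalic lenition]
  viyimohug → viyimohog   [vowel merger]
  viyimohog (rule 4 does not apply)
  viyimohog → viyimoog   [h-loss]
  giving Tarev viyimoog.
The regular Tarev reflex would be 'viyimoog', but the attested form is 'viyimoug'. The correspondence is irregular, so they are not cognates (the Tarev form has a different source).

no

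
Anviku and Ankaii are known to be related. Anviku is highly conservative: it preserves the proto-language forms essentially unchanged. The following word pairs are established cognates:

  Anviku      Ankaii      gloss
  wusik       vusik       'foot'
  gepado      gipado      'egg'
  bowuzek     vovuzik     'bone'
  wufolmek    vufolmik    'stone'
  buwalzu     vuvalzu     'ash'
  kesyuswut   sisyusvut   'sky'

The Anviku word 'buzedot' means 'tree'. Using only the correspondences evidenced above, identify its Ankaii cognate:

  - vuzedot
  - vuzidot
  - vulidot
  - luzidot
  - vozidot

buwalzu ~ vuvalzu — Anviku b corresponds to Ankaii v word-initially before a back vowel.
bowuzek ~ vovuzik, wufolmek ~ vufolmik — Anviku e corresponds to Ankaii i after a consonant, before a consonant other than r, m, n, p, b, f, v.
Applying these to Anviku 'buzedot':
  buzedot → vuzedot   (b→v word-initially before a back vowel)
  vuzedot → vuzidot   (e→i after a consonant, before a consonant other than r, m, n, p, b, f, v)
So the Ankaii cognate is 'vuzidot'.

vuzidot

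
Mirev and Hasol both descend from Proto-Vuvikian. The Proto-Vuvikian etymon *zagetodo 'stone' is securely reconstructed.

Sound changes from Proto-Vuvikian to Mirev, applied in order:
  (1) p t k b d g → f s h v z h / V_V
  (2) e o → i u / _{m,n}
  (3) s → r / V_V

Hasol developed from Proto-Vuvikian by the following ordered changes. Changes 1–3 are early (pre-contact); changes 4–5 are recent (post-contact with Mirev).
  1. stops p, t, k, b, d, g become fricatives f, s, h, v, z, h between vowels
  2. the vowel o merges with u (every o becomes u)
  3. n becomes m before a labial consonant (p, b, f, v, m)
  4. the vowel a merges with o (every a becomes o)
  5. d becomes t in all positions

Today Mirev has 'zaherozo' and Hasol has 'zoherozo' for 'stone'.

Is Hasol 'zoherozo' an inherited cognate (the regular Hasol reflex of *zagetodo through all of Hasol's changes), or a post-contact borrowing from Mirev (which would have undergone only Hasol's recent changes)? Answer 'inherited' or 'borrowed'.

borrowed

If inherited, *zagetodo would pass through all of Hasol's changes:
Hasol: start from *zagetodo.
  rule 1 (intervocalic lenition): zagetodo → zahesozo
  rule 2 (vowel merger): zahesozo → zahesuzu
  rule 3: no change — zahesuzu
  rule 4 (vowel merger): zahesuzu → zohesuzu
  rule 5: no change — zohesuzu
  ⇒ Hasol zohesuzu
If borrowed from Mirev 'zaherozo' after the early changes, it would undergo only the recent ones:
  rule 4 (vowel merger): zaherozo → zoherozo
  rule 5 (unconditioned shift): no change (zoherozo)
  ⇒ as a loan: zoherozo
Hasol 'zoherozo' matches the loan outcome 'zoherozo', not the inherited 'zohesuzu' — it skipped the early Hasol changes, so it was borrowed from Mirev.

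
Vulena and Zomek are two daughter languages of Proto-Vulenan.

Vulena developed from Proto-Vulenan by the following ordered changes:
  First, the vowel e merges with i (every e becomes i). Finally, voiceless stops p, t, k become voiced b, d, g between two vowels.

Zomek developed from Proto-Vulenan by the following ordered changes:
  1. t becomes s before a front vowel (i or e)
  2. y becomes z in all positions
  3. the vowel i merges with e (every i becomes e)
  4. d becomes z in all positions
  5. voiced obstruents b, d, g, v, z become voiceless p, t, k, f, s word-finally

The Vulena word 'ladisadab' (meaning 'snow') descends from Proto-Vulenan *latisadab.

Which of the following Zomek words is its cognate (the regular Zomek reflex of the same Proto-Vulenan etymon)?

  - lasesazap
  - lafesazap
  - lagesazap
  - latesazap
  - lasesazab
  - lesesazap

Zomek: start from *latisadab.
  rule 1 (palatalisation): latisadab → lasisadab
  rule 2: no change — lasisadab
  rule 3 (vowel merger): lasisadab → lasesadab
  rule 4 (unconditioned shift): lasesadab → lasesazab
  rule 5 (final devoicing): lasesazab → lasesazap
  ⇒ Zomek lasesazap
The other candidates each miss or misapply at least one Zomek change.

lasesazap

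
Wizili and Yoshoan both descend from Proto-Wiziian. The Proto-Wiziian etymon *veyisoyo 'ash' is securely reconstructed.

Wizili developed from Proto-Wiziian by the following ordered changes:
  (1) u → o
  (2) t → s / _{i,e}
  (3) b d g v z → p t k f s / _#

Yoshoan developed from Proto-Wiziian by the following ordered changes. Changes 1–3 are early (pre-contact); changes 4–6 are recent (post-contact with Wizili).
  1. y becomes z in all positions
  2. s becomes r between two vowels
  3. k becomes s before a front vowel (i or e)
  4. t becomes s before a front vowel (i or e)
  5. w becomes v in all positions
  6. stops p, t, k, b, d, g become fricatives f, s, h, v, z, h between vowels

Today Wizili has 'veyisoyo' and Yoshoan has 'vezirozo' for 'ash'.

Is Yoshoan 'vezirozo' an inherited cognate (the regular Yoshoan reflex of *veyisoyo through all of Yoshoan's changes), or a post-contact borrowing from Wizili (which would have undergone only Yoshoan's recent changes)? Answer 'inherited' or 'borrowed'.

If inherited, *veyisoyo would pass through all of Yoshoan's changes:
Yoshoan: *veyisoyo
  veyisoyo → vezisozo   [unconditioned shift]
  vezisozo → vezirozo   [rhotacism]
  vezirozo (rule 3 does not apply)
  vezirozo (rule 4 does not apply)
  vezirozo (rule 5 does not apply)
  vezirozo (rule 6 does not apply)
  giving Yoshoan vezirozo.
If borrowed from Wizili 'veyisoyo' after the early changes, it would undergo only the recent ones:
  rule 4 (palatalisation): no change (veyisoyo)
  rule 5 (unconditioned shift): no change (veyisoyo)
  rule 6 (intervocalic lenition): no change (veyisoyo)
  ⇒ as a loan: veyisoyo
Yoshoan 'vezirozo' matches the inherited outcome exactly, so it is an inherited cognate, not a loan.

inherited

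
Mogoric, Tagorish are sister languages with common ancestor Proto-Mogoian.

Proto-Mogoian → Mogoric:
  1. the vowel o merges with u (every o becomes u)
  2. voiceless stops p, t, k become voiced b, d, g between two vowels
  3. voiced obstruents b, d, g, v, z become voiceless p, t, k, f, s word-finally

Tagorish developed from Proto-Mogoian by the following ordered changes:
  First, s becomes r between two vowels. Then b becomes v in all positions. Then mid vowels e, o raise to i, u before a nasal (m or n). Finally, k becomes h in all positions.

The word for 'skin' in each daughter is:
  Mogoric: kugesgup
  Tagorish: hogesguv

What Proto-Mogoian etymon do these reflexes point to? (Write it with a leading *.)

Position 1: Mogoric has k, Tagorish has h. Taking the neighbouring segments as reconstructed: Mogoric k can only go back to *k; Tagorish h could go back to *k or *h — the one source consistent with every daughter is *k.
Position 2: Mogoric has u, Tagorish has o. Tagorish preserves o here (none of its changes turn any other segment into o), so the proto-segment is *o.
This points to *kogesgub. Verify forward in each daughter:
Mogoric: start from *kogesgub.
  rule 1 (vowel merger): kogesgub → kugesgub
  rule 2: no change — kugesgub
  rule 3 (final devoicing): kugesgub → kugesgup
  ⇒ Mogoric kugesgup
Tagorish: *kogesgub
  kogesgub (rule 1 does not apply)
  kogesgub → kogesguv   [unconditioned shift]
  kogesguv (rule 3 does not apply)
  kogesguv → hogesguv   [unconditioned shift]
  giving Tagorish hogesguv.
Only *kogesgub yields all of Mogoric kugesgup, Tagorish hogesguv.

*kogesgub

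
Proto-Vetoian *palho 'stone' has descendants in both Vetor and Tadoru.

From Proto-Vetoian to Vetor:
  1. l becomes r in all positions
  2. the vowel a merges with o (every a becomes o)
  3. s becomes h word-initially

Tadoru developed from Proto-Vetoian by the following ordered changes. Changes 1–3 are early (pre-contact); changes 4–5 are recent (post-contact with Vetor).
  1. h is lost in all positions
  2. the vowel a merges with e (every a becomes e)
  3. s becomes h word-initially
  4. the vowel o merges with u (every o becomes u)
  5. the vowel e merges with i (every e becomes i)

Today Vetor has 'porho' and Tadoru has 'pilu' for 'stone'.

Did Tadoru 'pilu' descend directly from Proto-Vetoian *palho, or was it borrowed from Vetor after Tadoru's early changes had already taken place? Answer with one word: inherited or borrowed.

If inherited, *palho would pass through all of Tadoru's changes:
Tadoru: start from *palho.
  rule 1 (h-loss): palho → palo
  rule 2 (vowel merger): palo → pelo
  rule 3: no change — pelo
  rule 4 (vowel merger): pelo → pelu
  rule 5 (vowel merger): pelu → pilu
  ⇒ Tadoru pilu
If borrowed from Vetor 'porho' after the early changes, it would undergo only the recent ones:
  rule 4 (vowel merger): porho → purhu
  rule 5 (vowel merger): no change (purhu)
  ⇒ as a loan: purhu
Tadoru 'pilu' matches the inherited outcome exactly, so it is an inherited cognate, not a loan.

inherited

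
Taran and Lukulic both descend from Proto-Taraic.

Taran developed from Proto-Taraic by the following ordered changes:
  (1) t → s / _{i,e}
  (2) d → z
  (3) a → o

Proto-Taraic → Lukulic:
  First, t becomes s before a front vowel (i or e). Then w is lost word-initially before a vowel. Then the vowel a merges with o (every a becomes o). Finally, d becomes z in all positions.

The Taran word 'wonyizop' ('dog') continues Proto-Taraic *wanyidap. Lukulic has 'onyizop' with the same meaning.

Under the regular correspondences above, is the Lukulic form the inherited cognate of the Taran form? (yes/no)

yes

Derive the expected Lukulic reflex of *wanyidap:
Lukulic: start from *wanyidap.
  rule 1: no change — wanyidap
  rule 2 (glide loss): wanyidap → anyidap
  rule 3 (vowel merger): anyidap → onyidop
  rule 4 (unconditioned shift): onyidop → onyizop
  ⇒ Lukulic onyizop
Lukulic 'onyizop' matches the regular reflex exactly, so the pair is cognate.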